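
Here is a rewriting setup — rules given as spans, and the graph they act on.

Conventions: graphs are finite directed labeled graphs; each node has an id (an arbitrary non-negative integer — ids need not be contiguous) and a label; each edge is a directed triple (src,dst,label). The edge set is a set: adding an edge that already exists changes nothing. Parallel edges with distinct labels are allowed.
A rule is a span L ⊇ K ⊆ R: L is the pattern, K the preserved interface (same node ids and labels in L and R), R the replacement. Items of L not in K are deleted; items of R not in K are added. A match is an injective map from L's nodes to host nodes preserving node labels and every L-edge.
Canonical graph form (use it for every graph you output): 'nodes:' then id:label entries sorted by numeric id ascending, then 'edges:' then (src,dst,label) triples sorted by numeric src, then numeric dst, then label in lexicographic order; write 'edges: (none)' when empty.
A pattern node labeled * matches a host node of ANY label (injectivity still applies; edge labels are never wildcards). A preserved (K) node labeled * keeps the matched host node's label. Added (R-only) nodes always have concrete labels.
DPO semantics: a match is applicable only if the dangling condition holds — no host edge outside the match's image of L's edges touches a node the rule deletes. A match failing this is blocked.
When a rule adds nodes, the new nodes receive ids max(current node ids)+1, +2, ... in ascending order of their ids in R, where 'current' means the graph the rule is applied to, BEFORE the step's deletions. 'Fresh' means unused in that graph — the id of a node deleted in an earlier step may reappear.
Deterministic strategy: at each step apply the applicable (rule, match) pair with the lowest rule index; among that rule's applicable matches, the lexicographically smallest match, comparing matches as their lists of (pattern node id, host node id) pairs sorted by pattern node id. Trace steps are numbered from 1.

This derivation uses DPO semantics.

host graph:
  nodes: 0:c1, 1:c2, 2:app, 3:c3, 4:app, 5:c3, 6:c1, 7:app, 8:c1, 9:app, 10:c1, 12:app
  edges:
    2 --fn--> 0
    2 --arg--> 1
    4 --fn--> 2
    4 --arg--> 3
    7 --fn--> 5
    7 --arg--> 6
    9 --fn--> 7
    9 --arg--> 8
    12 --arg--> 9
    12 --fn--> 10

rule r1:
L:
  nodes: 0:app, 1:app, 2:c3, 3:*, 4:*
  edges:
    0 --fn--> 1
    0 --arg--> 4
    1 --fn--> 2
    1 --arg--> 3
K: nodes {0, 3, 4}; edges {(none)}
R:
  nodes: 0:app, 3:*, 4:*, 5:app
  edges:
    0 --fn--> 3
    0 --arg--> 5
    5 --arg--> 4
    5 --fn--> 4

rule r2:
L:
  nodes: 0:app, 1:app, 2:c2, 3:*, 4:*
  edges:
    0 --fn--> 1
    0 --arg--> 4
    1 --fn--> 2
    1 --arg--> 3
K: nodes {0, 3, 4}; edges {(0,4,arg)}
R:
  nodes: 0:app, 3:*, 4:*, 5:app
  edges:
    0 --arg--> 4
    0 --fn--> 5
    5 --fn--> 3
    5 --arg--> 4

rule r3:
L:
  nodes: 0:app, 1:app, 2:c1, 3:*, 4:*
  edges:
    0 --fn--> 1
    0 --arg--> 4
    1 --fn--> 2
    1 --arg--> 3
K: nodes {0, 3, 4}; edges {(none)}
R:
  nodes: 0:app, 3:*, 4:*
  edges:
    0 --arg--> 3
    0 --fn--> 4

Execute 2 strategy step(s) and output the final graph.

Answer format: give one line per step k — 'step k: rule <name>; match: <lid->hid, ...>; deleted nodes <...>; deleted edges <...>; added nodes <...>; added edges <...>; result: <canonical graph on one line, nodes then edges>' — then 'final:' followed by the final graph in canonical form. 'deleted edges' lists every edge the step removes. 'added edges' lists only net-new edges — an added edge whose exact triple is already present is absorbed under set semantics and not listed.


step 1: rule r1; match: 0->9, 1->7, 2->5, 3->6, 4->8; deleted nodes 5, 7; deleted edges (7,5,fn); (7,6,arg); (9,7,fn); (9,8,arg); added nodes 13; added edges (9,6,fn); (9,13,arg); (13,8,arg); (13,8,fn); result: nodes: 0:c1, 1:c2, 2:app, 3:c3, 4:app, 6:c1, 8:c1, 9:app, 10:c1, 12:app, 13:app edges: (2,0,fn); (2,1,arg); (4,2,fn); (4,3,arg); (9,6,fn); (9,13,arg); (12,9,arg); (12,10,fn); (13,8,arg); (13,8,fn)
step 2: rule r3; match: 0->4, 1->2, 2->0, 3->1, 4->3; deleted nodes 0, 2; deleted edges (2,0,fn); (2,1,arg); (4,2,fn); (4,3,arg); added nodes (none); added edges (4,1,arg); (4,3,fn); result: nodes: 1:c2, 3:c3, 4:app, 6:c1, 8:c1, 9:app, 10:c1, 12:app, 13:app edges: (4,1,arg); (4,3,fn); (9,6,fn); (9,13,arg); (12,9,arg); (12,10,fn); (13,8,arg); (13,8,fn)
final:
nodes: 1:c2, 3:c3, 4:app, 6:c1, 8:c1, 9:app, 10:c1, 12:app, 13:app
edges: (4,1,arg); (4,3,fn); (9,6,fn); (9,13,arg); (12,9,arg); (12,10,fn); (13,8,arg); (13,8,fn)


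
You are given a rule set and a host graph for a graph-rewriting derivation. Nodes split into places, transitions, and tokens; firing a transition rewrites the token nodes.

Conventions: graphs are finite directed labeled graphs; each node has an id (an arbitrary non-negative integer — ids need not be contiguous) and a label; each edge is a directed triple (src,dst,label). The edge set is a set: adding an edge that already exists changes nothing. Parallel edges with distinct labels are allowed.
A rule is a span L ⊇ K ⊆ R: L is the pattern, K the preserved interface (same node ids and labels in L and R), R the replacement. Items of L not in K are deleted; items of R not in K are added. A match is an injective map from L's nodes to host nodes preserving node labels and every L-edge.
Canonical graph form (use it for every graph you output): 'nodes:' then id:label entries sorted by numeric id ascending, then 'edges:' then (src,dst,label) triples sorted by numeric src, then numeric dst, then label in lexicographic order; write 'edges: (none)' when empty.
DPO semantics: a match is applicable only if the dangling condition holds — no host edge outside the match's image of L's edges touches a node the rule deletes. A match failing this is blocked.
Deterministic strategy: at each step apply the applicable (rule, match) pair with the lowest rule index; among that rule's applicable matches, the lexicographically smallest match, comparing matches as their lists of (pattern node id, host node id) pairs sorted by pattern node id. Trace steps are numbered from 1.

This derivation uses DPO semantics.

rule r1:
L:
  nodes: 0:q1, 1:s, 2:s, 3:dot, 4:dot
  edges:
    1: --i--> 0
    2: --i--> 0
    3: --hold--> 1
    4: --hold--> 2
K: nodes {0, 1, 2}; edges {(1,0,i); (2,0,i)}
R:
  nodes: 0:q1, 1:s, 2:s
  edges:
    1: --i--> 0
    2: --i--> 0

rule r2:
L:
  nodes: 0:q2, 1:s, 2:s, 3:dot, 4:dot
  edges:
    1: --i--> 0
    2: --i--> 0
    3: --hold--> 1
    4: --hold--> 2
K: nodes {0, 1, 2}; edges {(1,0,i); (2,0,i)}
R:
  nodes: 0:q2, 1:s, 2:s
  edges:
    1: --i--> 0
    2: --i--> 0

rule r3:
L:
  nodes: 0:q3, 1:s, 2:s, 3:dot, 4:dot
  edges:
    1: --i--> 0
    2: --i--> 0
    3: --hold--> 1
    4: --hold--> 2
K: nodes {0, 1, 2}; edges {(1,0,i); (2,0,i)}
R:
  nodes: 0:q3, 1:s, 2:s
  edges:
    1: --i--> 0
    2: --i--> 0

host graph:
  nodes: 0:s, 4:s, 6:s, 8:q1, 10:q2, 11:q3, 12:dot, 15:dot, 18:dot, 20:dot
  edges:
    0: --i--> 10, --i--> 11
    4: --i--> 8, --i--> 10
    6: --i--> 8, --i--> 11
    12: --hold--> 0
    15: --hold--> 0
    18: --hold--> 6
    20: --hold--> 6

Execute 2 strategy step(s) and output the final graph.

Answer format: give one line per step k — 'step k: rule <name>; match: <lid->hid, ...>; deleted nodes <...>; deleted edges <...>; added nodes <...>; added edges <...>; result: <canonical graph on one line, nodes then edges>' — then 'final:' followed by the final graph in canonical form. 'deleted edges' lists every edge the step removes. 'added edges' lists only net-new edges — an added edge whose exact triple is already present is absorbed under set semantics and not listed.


step 1: rule r3; match: 0->11, 1->0, 2->6, 3->12, 4->18; deleted nodes 12, 18; deleted edges (12,0,hold); (18,6,hold); added nodes (none); added edges (none); result: nodes: 0:s, 4:s, 6:s, 8:q1, 10:q2, 11:q3, 15:dot, 20:dot edges: (0,10,i); (0,11,i); (4,8,i); (4,10,i); (6,8,i); (6,11,i); (15,0,hold); (20,6,hold)
step 2: rule r3; match: 0->11, 1->0, 2->6, 3->15, 4->20; deleted nodes 15, 20; deleted edges (15,0,hold); (20,6,hold); added nodes (none); added edges (none); result: nodes: 0:s, 4:s, 6:s, 8:q1, 10:q2, 11:q3 edges: (0,10,i); (0,11,i); (4,8,i); (4,10,i); (6,8,i); (6,11,i)
final:
nodes: 0:s, 4:s, 6:s, 8:q1, 10:q2, 11:q3
edges: (0,10,i); (0,11,i); (4,8,i); (4,10,i); (6,8,i); (6,11,i)


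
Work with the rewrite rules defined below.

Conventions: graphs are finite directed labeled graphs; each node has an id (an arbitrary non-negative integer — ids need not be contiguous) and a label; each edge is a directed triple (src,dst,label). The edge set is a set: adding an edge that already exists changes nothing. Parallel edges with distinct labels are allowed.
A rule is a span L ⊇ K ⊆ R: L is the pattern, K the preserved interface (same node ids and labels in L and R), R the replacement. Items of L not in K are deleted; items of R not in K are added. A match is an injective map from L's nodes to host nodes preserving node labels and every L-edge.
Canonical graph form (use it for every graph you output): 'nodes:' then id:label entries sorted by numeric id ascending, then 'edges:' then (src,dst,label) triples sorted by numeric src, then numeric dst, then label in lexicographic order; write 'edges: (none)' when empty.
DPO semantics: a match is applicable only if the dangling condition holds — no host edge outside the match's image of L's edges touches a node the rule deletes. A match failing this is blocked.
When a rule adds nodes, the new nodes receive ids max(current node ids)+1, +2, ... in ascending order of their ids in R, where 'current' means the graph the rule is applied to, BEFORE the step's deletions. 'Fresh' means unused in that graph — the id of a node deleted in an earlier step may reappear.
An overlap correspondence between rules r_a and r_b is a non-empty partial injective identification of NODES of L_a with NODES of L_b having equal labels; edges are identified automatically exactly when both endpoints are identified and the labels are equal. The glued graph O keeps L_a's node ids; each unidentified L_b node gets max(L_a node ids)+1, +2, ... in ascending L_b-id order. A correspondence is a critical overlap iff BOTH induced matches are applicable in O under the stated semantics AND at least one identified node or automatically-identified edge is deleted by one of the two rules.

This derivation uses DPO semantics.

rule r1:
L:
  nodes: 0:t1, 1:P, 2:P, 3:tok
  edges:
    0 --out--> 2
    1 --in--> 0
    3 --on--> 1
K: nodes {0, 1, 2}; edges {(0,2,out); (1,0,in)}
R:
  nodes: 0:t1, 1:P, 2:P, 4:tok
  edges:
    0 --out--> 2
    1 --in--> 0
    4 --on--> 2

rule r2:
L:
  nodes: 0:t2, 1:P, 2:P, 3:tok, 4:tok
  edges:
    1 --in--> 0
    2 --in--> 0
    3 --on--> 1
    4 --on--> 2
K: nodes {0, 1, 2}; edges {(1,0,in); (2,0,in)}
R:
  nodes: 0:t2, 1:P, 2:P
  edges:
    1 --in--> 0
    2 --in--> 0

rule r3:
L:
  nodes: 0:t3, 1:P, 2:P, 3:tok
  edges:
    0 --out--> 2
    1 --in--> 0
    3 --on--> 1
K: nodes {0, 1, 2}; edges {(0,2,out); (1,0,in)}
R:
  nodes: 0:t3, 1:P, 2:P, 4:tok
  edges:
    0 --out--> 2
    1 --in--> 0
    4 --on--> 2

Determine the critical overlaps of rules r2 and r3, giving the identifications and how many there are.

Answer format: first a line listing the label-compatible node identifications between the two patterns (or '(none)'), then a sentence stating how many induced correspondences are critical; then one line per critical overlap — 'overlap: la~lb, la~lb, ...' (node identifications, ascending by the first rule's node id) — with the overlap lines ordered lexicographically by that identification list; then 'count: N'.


label-compatible node identifications between L(r2) and L(r3): 1~1, 1~2, 2~1, 2~2, 3~3, 4~3
4 of the induced correspondences are critical overlaps of r2 and r3.
overlap: 1~1, 2~2, 3~3
overlap: 1~1, 3~3
overlap: 1~2, 2~1, 4~3
overlap: 2~1, 4~3
count: 4


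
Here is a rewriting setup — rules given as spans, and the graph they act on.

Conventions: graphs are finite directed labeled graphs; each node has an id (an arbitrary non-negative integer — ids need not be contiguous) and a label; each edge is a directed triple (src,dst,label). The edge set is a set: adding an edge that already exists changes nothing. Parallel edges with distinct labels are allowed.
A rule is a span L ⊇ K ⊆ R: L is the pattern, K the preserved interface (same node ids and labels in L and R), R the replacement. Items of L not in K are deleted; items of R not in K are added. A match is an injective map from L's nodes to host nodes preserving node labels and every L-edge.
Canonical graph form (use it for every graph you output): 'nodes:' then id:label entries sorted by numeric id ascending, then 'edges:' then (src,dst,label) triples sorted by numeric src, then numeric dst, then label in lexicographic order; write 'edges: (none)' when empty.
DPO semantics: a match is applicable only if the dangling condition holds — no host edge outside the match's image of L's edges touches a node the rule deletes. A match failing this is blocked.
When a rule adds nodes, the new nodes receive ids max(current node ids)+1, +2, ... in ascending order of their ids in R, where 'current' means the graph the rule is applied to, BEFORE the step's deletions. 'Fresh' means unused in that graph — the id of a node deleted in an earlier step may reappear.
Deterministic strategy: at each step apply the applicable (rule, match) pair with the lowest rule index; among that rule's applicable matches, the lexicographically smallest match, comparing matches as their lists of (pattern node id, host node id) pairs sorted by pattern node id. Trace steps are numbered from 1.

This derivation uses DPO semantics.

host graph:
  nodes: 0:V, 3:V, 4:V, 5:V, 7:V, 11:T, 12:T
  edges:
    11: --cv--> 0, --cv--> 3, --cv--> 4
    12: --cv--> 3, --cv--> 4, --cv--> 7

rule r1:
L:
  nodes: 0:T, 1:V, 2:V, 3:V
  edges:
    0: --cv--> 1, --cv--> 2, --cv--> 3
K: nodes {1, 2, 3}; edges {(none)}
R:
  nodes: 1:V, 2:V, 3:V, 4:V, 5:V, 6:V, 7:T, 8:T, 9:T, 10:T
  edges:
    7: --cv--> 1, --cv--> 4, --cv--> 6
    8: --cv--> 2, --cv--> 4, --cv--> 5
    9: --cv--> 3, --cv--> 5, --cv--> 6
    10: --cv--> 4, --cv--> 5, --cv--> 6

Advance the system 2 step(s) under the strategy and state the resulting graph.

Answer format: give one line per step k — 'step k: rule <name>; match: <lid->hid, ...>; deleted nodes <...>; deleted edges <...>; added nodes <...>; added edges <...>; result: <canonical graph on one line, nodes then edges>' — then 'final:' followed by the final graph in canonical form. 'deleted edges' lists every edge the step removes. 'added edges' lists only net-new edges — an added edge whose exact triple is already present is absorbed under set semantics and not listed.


step 1: rule r1; match: 0->11, 1->0, 2->3, 3->4; deleted nodes 11; deleted edges (11,0,cv); (11,3,cv); (11,4,cv); added nodes 13, 14, 15, 16, 17, 18, 19; added edges (16,0,cv); (16,13,cv); (16,15,cv); (17,3,cv); (17,13,cv); (17,14,cv); (18,4,cv); (18,14,cv); (18,15,cv); (19,13,cv); (19,14,cv); (19,15,cv); result: nodes: 0:V, 3:V, 4:V, 5:V, 7:V, 12:T, 13:V, 14:V, 15:V, 16:T, 17:T, 18:T, 19:T edges: (12,3,cv); (12,4,cv); (12,7,cv); (16,0,cv); (16,13,cv); (16,15,cv); (17,3,cv); (17,13,cv); (17,14,cv); (18,4,cv); (18,14,cv); (18,15,cv); (19,13,cv); (19,14,cv); (19,15,cv)
step 2: rule r1; match: 0->12, 1->3, 2->4, 3->7; deleted nodes 12; deleted edges (12,3,cv); (12,4,cv); (12,7,cv); added nodes 20, 21, 22, 23, 24, 25, 26; added edges (23,3,cv); (23,20,cv); (23,22,cv); (24,4,cv); (24,20,cv); (24,21,cv); (25,7,cv); (25,21,cv); (25,22,cv); (26,20,cv); (26,21,cv); (26,22,cv); result: nodes: 0:V, 3:V, 4:V, 5:V, 7:V, 13:V, 14:V, 15:V, 16:T, 17:T, 18:T, 19:T, 20:V, 21:V, 22:V, 23:T, 24:T, 25:T, 26:T edges: (16,0,cv); (16,13,cv); (16,15,cv); (17,3,cv); (17,13,cv); (17,14,cv); (18,4,cv); (18,14,cv); (18,15,cv); (19,13,cv); (19,14,cv); (19,15,cv); (23,3,cv); (23,20,cv); (23,22,cv); (24,4,cv); (24,20,cv); (24,21,cv); (25,7,cv); (25,21,cv); (25,22,cv); (26,20,cv); (26,21,cv); (26,22,cv)
final:
nodes: 0:V, 3:V, 4:V, 5:V, 7:V, 13:V, 14:V, 15:V, 16:T, 17:T, 18:T, 19:T, 20:V, 21:V, 22:V, 23:T, 24:T, 25:T, 26:T
edges: (16,0,cv); (16,13,cv); (16,15,cv); (17,3,cv); (17,13,cv); (17,14,cv); (18,4,cv); (18,14,cv); (18,15,cv); (19,13,cv); (19,14,cv); (19,15,cv); (23,3,cv); (23,20,cv); (23,22,cv); (24,4,cv); (24,20,cv); (24,21,cv); (25,7,cv); (25,21,cv); (25,22,cv); (26,20,cv); (26,21,cv); (26,22,cv)


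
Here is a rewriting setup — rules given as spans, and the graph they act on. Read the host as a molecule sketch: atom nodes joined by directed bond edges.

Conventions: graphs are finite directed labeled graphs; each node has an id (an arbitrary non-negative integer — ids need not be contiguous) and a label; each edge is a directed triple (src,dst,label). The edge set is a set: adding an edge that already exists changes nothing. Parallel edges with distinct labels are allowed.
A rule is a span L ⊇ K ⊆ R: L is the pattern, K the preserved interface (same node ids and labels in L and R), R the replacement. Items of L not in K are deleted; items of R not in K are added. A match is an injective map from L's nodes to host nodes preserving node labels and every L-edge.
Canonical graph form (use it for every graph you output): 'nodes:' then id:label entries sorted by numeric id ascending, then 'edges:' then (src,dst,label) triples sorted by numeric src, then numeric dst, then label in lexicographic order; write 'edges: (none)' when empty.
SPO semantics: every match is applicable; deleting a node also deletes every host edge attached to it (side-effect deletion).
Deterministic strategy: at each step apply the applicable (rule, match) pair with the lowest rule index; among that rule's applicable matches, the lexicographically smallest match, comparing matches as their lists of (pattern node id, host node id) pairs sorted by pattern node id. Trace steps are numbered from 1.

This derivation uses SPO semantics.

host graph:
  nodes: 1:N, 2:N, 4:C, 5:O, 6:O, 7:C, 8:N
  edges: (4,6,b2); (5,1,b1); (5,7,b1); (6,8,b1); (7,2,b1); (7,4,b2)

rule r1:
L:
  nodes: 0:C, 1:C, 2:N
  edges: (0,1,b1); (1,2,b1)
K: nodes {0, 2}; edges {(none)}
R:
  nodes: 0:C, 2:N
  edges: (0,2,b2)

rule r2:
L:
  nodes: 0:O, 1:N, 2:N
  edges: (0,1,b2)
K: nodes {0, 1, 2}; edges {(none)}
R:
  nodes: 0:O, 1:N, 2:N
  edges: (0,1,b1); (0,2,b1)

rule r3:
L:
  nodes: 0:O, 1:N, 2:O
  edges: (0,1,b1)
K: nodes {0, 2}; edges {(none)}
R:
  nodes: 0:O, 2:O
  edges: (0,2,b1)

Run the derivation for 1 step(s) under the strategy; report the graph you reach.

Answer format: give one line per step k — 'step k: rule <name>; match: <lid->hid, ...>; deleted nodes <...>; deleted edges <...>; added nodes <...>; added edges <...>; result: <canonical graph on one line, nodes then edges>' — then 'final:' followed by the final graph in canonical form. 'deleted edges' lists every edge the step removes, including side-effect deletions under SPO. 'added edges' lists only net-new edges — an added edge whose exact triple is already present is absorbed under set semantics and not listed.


step 1: rule r3; match: 0->5, 1->1, 2->6; deleted nodes 1; deleted edges (5,1,b1); added nodes (none); added edges (5,6,b1); result: nodes: 2:N, 4:C, 5:O, 6:O, 7:C, 8:N edges: (4,6,b2); (5,6,b1); (5,7,b1); (6,8,b1); (7,2,b1); (7,4,b2)
final:
nodes: 2:N, 4:C, 5:O, 6:O, 7:C, 8:N
edges: (4,6,b2); (5,6,b1); (5,7,b1); (6,8,b1); (7,2,b1); (7,4,b2)


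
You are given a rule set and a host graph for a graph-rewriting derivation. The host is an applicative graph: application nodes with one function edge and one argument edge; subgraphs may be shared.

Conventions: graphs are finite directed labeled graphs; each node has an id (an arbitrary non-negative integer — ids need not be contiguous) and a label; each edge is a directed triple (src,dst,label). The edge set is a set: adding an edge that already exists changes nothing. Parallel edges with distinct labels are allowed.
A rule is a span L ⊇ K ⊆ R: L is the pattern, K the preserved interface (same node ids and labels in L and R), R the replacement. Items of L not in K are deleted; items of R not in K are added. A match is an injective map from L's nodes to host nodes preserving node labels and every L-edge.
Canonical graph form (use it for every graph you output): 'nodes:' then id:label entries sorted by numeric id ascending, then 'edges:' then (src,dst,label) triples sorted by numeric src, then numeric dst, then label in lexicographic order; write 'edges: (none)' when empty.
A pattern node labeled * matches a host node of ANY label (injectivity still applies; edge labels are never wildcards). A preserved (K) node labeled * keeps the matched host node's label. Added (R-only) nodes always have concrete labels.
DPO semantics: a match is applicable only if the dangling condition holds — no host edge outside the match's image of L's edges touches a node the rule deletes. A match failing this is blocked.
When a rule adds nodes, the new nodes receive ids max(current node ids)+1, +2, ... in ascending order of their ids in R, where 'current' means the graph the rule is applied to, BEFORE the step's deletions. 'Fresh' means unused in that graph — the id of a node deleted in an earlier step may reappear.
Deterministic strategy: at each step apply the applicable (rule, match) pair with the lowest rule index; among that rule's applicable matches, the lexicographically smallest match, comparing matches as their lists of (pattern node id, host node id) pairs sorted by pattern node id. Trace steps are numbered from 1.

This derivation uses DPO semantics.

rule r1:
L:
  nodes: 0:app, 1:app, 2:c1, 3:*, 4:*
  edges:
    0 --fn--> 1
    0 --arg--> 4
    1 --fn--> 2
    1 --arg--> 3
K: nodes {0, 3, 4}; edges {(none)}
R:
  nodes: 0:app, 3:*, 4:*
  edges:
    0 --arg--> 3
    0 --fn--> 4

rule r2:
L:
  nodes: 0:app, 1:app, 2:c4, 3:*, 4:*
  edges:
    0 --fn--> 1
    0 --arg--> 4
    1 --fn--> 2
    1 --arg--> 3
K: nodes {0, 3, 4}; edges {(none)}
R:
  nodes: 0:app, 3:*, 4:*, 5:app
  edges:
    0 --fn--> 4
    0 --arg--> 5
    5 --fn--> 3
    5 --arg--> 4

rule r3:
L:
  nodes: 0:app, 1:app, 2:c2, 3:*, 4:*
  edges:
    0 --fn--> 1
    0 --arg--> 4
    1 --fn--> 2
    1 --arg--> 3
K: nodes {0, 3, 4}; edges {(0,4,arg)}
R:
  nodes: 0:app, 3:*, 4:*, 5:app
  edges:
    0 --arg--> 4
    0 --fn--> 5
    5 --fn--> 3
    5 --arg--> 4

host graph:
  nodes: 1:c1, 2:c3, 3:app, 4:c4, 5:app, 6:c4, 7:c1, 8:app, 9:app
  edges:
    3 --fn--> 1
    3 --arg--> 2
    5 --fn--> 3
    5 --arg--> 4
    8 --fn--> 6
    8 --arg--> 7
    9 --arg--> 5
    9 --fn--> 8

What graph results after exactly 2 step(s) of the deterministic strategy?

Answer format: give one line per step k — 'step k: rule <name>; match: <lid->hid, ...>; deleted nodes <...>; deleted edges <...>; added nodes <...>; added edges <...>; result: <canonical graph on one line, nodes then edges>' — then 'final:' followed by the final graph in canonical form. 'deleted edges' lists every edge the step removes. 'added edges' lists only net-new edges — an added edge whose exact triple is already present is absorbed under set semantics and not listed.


step 1: rule r1; match: 0->5, 1->3, 2->1, 3->2, 4->4; deleted nodes 1, 3; deleted edges (3,1,fn); (3,2,arg); (5,3,fn); (5,4,arg); added nodes (none); added edges (5,2,arg); (5,4,fn); result: nodes: 2:c3, 4:c4, 5:app, 6:c4, 7:c1, 8:app, 9:app edges: (5,2,arg); (5,4,fn); (8,6,fn); (8,7,arg); (9,5,arg); (9,8,fn)
step 2: rule r2; match: 0->9, 1->8, 2->6, 3->7, 4->5; deleted nodes 6, 8; deleted edges (8,6,fn); (8,7,arg); (9,5,arg); (9,8,fn); added nodes 10; added edges (9,5,fn); (9,10,arg); (10,5,arg); (10,7,fn); result: nodes: 2:c3, 4:c4, 5:app, 7:c1, 9:app, 10:app edges: (5,2,arg); (5,4,fn); (9,5,fn); (9,10,arg); (10,5,arg); (10,7,fn)
final:
nodes: 2:c3, 4:c4, 5:app, 7:c1, 9:app, 10:app
edges: (5,2,arg); (5,4,fn); (9,5,fn); (9,10,arg); (10,5,arg); (10,7,fn)


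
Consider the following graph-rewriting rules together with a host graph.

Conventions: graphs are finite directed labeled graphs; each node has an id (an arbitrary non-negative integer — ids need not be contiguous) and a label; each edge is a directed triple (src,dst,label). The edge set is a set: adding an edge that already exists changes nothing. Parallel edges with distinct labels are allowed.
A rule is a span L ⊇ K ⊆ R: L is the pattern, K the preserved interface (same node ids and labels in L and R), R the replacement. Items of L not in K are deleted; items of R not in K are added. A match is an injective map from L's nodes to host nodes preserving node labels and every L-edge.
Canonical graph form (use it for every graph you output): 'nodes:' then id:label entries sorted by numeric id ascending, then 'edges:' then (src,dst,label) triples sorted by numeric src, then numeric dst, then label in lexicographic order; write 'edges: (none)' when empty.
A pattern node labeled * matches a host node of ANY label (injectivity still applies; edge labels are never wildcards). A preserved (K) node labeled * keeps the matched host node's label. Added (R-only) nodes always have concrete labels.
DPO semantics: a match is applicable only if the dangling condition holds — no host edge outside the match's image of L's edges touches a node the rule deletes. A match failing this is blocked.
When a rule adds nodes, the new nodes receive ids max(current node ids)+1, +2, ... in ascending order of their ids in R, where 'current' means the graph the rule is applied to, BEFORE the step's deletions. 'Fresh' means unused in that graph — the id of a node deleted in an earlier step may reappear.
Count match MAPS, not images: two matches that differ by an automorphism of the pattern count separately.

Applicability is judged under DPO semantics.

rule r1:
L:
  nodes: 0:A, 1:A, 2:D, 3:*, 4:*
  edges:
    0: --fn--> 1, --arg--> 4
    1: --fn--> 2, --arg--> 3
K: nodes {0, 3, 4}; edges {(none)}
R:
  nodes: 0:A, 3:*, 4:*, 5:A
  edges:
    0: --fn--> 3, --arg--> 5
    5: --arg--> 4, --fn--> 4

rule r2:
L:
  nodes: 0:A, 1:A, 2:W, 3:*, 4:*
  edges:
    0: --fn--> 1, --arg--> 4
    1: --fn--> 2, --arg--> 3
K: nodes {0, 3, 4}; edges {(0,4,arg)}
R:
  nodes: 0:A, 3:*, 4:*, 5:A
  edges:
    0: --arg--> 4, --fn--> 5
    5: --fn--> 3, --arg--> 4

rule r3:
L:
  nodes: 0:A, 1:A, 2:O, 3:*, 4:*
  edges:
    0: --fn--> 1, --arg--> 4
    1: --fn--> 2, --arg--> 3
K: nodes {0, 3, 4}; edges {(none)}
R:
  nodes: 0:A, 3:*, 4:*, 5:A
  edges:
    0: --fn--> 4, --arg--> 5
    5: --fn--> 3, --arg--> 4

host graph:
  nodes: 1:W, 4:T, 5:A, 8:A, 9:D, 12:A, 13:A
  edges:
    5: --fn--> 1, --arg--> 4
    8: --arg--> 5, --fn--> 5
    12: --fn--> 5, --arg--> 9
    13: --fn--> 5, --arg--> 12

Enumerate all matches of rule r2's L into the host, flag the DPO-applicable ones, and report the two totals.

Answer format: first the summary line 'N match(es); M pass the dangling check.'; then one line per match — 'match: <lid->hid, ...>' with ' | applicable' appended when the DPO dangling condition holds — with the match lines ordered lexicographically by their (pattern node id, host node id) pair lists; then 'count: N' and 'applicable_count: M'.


2 match(es); 0 pass the dangling check.
match: 0->12, 1->5, 2->1, 3->4, 4->9
match: 0->13, 1->5, 2->1, 3->4, 4->12
count: 2
applicable_count: 0


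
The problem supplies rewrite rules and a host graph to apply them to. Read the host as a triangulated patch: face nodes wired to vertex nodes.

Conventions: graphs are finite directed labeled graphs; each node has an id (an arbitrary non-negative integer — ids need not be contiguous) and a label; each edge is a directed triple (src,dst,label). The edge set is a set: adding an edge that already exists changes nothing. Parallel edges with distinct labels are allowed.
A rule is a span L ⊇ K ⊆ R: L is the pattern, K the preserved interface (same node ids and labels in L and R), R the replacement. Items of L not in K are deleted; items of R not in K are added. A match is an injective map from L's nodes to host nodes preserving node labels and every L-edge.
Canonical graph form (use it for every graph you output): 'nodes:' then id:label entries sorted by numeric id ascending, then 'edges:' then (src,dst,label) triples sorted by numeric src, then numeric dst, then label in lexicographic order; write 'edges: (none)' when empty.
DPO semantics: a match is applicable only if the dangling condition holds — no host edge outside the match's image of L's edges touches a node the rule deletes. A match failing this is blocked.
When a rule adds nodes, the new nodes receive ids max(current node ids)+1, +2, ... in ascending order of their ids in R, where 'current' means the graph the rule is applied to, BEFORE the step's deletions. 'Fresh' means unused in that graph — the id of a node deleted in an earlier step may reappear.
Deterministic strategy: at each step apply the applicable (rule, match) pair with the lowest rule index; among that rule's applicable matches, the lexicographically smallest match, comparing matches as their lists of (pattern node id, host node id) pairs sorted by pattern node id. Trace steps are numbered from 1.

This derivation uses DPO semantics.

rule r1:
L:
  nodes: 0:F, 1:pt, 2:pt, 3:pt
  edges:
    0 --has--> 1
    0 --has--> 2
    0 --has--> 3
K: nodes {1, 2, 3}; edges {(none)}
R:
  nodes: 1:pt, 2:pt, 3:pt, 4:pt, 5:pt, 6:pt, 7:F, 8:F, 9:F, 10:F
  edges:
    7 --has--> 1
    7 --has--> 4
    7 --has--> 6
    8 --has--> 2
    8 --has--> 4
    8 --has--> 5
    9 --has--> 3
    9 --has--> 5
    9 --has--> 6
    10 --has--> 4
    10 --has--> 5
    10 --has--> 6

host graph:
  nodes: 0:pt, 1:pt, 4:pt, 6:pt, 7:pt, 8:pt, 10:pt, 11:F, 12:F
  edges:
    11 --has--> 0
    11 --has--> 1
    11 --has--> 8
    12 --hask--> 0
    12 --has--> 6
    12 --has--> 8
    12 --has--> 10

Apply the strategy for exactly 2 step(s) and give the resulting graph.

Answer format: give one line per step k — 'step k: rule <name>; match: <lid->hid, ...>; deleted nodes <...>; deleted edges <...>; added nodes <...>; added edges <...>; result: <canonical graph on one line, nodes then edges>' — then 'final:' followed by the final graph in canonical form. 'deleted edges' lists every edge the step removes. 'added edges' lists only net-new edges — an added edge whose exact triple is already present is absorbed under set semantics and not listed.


step 1: rule r1; match: 0->11, 1->0, 2->1, 3->8; deleted nodes 11; deleted edges (11,0,has); (11,1,has); (11,8,has); added nodes 13, 14, 15, 16, 17, 18, 19; added edges (16,0,has); (16,13,has); (16,15,has); (17,1,has); (17,13,has); (17,14,has); (18,8,has); (18,14,has); (18,15,has); (19,13,has); (19,14,has); (19,15,has); result: nodes: 0:pt, 1:pt, 4:pt, 6:pt, 7:pt, 8:pt, 10:pt, 12:F, 13:pt, 14:pt, 15:pt, 16:F, 17:F, 18:F, 19:F edges: (12,0,hask); (12,6,has); (12,8,has); (12,10,has); (16,0,has); (16,13,has); (16,15,has); (17,1,has); (17,13,has); (17,14,has); (18,8,has); (18,14,has); (18,15,has); (19,13,has); (19,14,has); (19,15,has)
step 2: rule r1; match: 0->16, 1->0, 2->13, 3->15; deleted nodes 16; deleted edges (16,0,has); (16,13,has); (16,15,has); added nodes 20, 21, 22, 23, 24, 25, 26; added edges (23,0,has); (23,20,has); (23,22,has); (24,13,has); (24,20,has); (24,21,has); (25,15,has); (25,21,has); (25,22,has); (26,20,has); (26,21,has); (26,22,has); result: nodes: 0:pt, 1:pt, 4:pt, 6:pt, 7:pt, 8:pt, 10:pt, 12:F, 13:pt, 14:pt, 15:pt, 17:F, 18:F, 19:F, 20:pt, 21:pt, 22:pt, 23:F, 24:F, 25:F, 26:F edges: (12,0,hask); (12,6,has); (12,8,has); (12,10,has); (17,1,has); (17,13,has); (17,14,has); (18,8,has); (18,14,has); (18,15,has); (19,13,has); (19,14,has); (19,15,has); (23,0,has); (23,20,has); (23,22,has); (24,13,has); (24,20,has); (24,21,has); (25,15,has); (25,21,has); (25,22,has); (26,20,has); (26,21,has); (26,22,has)
final:
nodes: 0:pt, 1:pt, 4:pt, 6:pt, 7:pt, 8:pt, 10:pt, 12:F, 13:pt, 14:pt, 15:pt, 17:F, 18:F, 19:F, 20:pt, 21:pt, 22:pt, 23:F, 24:F, 25:F, 26:F
edges: (12,0,hask); (12,6,has); (12,8,has); (12,10,has); (17,1,has); (17,13,has); (17,14,has); (18,8,has); (18,14,has); (18,15,has); (19,13,has); (19,14,has); (19,15,has); (23,0,has); (23,20,has); (23,22,has); (24,13,has); (24,20,has); (24,21,has); (25,15,has); (25,21,has); (25,22,has); (26,20,has); (26,21,has); (26,22,has)


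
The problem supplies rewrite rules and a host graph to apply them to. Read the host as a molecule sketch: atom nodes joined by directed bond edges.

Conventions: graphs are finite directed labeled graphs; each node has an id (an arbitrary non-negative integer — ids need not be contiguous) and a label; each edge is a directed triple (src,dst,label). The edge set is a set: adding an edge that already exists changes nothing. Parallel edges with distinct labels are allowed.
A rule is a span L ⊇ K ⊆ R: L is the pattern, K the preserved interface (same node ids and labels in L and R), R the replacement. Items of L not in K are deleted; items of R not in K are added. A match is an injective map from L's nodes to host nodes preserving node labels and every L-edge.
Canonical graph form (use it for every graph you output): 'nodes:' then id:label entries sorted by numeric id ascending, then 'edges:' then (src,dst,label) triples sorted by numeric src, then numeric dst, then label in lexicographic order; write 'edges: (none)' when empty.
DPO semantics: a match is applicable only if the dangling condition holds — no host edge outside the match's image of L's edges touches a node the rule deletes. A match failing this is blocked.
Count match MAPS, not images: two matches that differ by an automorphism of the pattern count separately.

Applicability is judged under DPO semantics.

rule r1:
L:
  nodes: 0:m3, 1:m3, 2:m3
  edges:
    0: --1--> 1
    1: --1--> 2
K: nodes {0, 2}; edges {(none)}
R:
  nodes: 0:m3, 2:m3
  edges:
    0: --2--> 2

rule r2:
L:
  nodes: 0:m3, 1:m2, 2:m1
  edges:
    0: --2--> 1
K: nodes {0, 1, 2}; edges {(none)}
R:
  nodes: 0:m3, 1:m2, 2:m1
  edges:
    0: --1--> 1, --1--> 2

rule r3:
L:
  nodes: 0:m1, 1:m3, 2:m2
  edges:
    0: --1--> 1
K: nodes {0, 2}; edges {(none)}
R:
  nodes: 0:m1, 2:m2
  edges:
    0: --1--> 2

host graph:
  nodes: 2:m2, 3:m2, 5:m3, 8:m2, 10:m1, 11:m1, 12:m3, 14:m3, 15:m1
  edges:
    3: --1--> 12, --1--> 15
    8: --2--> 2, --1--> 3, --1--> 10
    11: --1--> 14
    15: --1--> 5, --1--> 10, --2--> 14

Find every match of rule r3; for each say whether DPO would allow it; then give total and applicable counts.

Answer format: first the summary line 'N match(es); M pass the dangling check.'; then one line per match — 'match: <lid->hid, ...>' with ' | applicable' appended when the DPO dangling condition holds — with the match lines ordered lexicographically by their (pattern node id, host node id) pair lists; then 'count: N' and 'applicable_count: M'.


6 match(es); 3 pass the dangling check.
match: 0->11, 1->14, 2->2
match: 0->11, 1->14, 2->3
match: 0->11, 1->14, 2->8
match: 0->15, 1->5, 2->2 | applicable
match: 0->15, 1->5, 2->3 | applicable
match: 0->15, 1->5, 2->8 | applicable
count: 6
applicable_count: 3


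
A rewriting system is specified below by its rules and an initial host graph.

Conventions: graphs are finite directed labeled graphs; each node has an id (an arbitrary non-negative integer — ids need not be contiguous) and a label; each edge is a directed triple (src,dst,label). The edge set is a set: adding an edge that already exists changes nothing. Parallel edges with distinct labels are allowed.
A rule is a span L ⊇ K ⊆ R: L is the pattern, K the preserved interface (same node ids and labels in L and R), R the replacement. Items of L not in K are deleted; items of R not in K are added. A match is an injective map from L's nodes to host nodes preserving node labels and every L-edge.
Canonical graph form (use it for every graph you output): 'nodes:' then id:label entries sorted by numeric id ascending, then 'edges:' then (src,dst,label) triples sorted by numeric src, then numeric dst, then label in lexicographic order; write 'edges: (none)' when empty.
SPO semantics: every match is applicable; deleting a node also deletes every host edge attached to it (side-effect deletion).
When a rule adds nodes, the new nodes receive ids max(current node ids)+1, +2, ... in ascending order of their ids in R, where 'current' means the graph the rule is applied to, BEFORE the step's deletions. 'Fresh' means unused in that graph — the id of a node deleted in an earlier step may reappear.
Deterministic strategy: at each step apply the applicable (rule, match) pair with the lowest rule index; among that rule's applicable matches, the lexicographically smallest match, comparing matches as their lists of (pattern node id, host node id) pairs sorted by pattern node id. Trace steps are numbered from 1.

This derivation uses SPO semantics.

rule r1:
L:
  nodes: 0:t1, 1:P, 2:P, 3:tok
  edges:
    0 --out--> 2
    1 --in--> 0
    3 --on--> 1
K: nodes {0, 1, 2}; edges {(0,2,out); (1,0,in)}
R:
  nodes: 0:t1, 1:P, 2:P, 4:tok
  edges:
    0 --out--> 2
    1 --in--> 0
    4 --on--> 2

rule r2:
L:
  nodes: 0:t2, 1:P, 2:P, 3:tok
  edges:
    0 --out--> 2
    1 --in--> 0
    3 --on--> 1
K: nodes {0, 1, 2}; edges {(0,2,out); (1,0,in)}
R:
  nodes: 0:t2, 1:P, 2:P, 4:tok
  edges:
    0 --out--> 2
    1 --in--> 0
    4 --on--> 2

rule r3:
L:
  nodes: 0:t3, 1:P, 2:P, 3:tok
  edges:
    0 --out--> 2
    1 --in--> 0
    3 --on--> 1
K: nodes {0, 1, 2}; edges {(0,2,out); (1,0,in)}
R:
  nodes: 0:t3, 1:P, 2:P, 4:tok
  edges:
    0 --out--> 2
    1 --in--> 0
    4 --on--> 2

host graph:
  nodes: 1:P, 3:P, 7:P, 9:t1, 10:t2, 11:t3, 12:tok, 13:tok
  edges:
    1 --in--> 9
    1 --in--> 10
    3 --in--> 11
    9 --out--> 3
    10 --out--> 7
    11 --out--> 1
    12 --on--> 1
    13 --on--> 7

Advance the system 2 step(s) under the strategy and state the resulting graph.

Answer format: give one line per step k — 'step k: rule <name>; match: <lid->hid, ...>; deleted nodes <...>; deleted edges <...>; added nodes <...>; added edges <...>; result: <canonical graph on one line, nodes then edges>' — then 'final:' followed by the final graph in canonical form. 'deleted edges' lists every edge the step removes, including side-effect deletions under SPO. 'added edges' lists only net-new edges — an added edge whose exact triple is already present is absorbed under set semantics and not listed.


step 1: rule r1; match: 0->9, 1->1, 2->3, 3->12; deleted nodes 12; deleted edges (12,1,on); added nodes 14; added edges (14,3,on); result: nodes: 1:P, 3:P, 7:P, 9:t1, 10:t2, 11:t3, 13:tok, 14:tok edges: (1,9,in); (1,10,in); (3,11,in); (9,3,out); (10,7,out); (11,1,out); (13,7,on); (14,3,on)
step 2: rule r3; match: 0->11, 1->3, 2->1, 3->14; deleted nodes 14; deleted edges (14,3,on); added nodes 15; added edges (15,1,on); result: nodes: 1:P, 3:P, 7:P, 9:t1, 10:t2, 11:t3, 13:tok, 15:tok edges: (1,9,in); (1,10,in); (3,11,in); (9,3,out); (10,7,out); (11,1,out); (13,7,on); (15,1,on)
final:
nodes: 1:P, 3:P, 7:P, 9:t1, 10:t2, 11:t3, 13:tok, 15:tok
edges: (1,9,in); (1,10,in); (3,11,in); (9,3,out); (10,7,out); (11,1,out); (13,7,on); (15,1,on)


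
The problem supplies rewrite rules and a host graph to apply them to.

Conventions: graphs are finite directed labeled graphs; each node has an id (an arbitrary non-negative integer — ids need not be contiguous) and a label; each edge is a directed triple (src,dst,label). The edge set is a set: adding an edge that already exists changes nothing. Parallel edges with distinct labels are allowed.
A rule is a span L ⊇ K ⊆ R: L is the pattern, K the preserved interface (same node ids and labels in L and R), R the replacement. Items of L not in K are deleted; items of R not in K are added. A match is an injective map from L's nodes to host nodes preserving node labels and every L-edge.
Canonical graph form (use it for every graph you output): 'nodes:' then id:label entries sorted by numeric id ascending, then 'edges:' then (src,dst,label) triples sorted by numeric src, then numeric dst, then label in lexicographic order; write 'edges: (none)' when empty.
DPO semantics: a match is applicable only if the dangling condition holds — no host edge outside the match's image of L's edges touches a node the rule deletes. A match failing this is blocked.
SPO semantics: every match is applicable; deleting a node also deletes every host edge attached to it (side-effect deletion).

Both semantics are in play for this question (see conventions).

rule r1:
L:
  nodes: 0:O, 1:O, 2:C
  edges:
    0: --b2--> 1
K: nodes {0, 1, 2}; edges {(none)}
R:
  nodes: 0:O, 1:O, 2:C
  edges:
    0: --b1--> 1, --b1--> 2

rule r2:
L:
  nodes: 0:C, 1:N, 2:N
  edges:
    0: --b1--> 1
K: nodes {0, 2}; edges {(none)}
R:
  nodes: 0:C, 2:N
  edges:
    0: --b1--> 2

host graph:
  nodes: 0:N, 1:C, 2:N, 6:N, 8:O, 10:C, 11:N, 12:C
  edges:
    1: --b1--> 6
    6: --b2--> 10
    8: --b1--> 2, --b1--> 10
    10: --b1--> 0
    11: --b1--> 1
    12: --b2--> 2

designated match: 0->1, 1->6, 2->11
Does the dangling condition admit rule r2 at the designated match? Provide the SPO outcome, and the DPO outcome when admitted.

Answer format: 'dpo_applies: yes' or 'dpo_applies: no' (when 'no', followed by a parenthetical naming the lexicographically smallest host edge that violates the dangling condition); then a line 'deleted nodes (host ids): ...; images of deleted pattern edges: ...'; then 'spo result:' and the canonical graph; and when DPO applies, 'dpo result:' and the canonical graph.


dpo_applies: no
(the rule deletes node 6, which keeps host edge (6,10,b2) outside the match image — the dangling condition fails, DPO blocks; SPO proceeds and side-deletes such edges)
deleted nodes (host ids): 6; images of deleted pattern edges: (1,6,b1)
spo result:
nodes: 0:N, 1:C, 2:N, 8:O, 10:C, 11:N, 12:C
edges: (1,11,b1); (8,2,b1); (8,10,b1); (10,0,b1); (11,1,b1); (12,2,b2)
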